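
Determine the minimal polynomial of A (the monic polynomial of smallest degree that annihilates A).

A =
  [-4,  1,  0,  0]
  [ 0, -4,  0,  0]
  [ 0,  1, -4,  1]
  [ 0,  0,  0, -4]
x^2 + 8*x + 16

The characteristic polynomial is χ_A(x) = (x + 4)^4, so the eigenvalues are known. The minimal polynomial is
  m_A(x) = Π_λ (x − λ)^{k_λ}
where k_λ is the size of the *largest* Jordan block for λ (equivalently, the smallest k with (A − λI)^k v = 0 for every generalised eigenvector v of λ).

  λ = -4: largest Jordan block has size 2, contributing (x + 4)^2

So m_A(x) = (x + 4)^2 = x^2 + 8*x + 16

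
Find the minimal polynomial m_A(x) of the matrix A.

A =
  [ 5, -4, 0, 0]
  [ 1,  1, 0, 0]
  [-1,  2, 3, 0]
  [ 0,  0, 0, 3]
x^2 - 6*x + 9

The characteristic polynomial is χ_A(x) = (x - 3)^4, so the eigenvalues are known. The minimal polynomial is
  m_A(x) = Π_λ (x − λ)^{k_λ}
where k_λ is the size of the *largest* Jordan block for λ (equivalently, the smallest k with (A − λI)^k v = 0 for every generalised eigenvector v of λ).

  λ = 3: largest Jordan block has size 2, contributing (x − 3)^2

So m_A(x) = (x - 3)^2 = x^2 - 6*x + 9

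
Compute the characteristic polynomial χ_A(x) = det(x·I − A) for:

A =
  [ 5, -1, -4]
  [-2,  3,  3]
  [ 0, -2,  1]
x^3 - 9*x^2 + 27*x - 27

Expanding det(x·I − A) (e.g. by cofactor expansion or by noting that A is similar to its Jordan form J, which has the same characteristic polynomial as A) gives
  χ_A(x) = x^3 - 9*x^2 + 27*x - 27
which factors as (x - 3)^3. The eigenvalues (with algebraic multiplicities) are λ = 3 with multiplicity 3.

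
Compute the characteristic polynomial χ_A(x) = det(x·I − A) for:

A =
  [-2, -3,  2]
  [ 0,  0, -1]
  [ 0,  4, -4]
x^3 + 6*x^2 + 12*x + 8

Expanding det(x·I − A) (e.g. by cofactor expansion or by noting that A is similar to its Jordan form J, which has the same characteristic polynomial as A) gives
  χ_A(x) = x^3 + 6*x^2 + 12*x + 8
which factors as (x + 2)^3. The eigenvalues (with algebraic multiplicities) are λ = -2 with multiplicity 3.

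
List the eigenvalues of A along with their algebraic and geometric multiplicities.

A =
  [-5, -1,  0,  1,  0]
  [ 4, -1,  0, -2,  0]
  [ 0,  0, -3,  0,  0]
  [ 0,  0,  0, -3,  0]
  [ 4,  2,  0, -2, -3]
λ = -3: alg = 5, geom = 4

Step 1 — factor the characteristic polynomial to read off the algebraic multiplicities:
  χ_A(x) = (x + 3)^5

Step 2 — compute geometric multiplicities via the rank-nullity identity g(λ) = n − rank(A − λI):
  rank(A − (-3)·I) = 1, so dim ker(A − (-3)·I) = n − 1 = 4

Summary:
  λ = -3: algebraic multiplicity = 5, geometric multiplicity = 4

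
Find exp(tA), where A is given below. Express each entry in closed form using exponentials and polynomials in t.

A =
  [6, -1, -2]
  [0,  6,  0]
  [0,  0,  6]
e^{tA} =
  [exp(6*t), -t*exp(6*t), -2*t*exp(6*t)]
  [0, exp(6*t), 0]
  [0, 0, exp(6*t)]

Strategy: write A = P · J · P⁻¹ where J is a Jordan canonical form, so e^{tA} = P · e^{tJ} · P⁻¹, and e^{tJ} can be computed block-by-block.

A has Jordan form
J =
  [6, 1, 0]
  [0, 6, 0]
  [0, 0, 6]
(up to reordering of blocks).

Per-block formulas:
  For a 2×2 Jordan block J_2(6): exp(t · J_2(6)) = e^(6t)·(I + t·N), where N is the 2×2 nilpotent shift.
  For a 1×1 block at λ = 6: exp(t · [6]) = [e^(6t)].

After assembling e^{tJ} and conjugating by P, we get:

e^{tA} =
  [exp(6*t), -t*exp(6*t), -2*t*exp(6*t)]
  [0, exp(6*t), 0]
  [0, 0, exp(6*t)]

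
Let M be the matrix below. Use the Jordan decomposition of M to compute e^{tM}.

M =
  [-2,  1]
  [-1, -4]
e^{tM} =
  [t*exp(-3*t) + exp(-3*t), t*exp(-3*t)]
  [-t*exp(-3*t), -t*exp(-3*t) + exp(-3*t)]

Strategy: write M = P · J · P⁻¹ where J is a Jordan canonical form, so e^{tM} = P · e^{tJ} · P⁻¹, and e^{tJ} can be computed block-by-block.

M has Jordan form
J =
  [-3,  1]
  [ 0, -3]
(up to reordering of blocks).

Per-block formulas:
  For a 2×2 Jordan block J_2(-3): exp(t · J_2(-3)) = e^(-3t)·(I + t·N), where N is the 2×2 nilpotent shift.

After assembling e^{tJ} and conjugating by P, we get:

e^{tM} =
  [t*exp(-3*t) + exp(-3*t), t*exp(-3*t)]
  [-t*exp(-3*t), -t*exp(-3*t) + exp(-3*t)]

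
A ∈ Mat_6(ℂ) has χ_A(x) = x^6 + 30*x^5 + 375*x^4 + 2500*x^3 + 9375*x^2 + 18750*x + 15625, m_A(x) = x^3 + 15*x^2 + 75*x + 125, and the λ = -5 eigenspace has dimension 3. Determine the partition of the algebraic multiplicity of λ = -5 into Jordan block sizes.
Block sizes for λ = -5: [3, 2, 1]

Step 1 — from the characteristic polynomial, algebraic multiplicity of λ = -5 is 6. From dim ker(A − (-5)·I) = 3, there are exactly 3 Jordan blocks for λ = -5.
Step 2 — from the minimal polynomial, the factor (x + 5)^3 tells us the largest block for λ = -5 has size 3.
Step 3 — with total size 6, 3 blocks, and largest block 3, the block sizes (in nonincreasing order) are [3, 2, 1].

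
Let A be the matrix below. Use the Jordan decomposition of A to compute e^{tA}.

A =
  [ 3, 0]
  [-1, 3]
e^{tA} =
  [exp(3*t), 0]
  [-t*exp(3*t), exp(3*t)]

Strategy: write A = P · J · P⁻¹ where J is a Jordan canonical form, so e^{tA} = P · e^{tJ} · P⁻¹, and e^{tJ} can be computed block-by-block.

A has Jordan form
J =
  [3, 1]
  [0, 3]
(up to reordering of blocks).

Per-block formulas:
  For a 2×2 Jordan block J_2(3): exp(t · J_2(3)) = e^(3t)·(I + t·N), where N is the 2×2 nilpotent shift.

After assembling e^{tJ} and conjugating by P, we get:

e^{tA} =
  [exp(3*t), 0]
  [-t*exp(3*t), exp(3*t)]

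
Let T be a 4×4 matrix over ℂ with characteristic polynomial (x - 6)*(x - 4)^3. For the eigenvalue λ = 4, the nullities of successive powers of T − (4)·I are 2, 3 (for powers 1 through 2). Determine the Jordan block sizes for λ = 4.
Block sizes for λ = 4: [2, 1]

From the dimensions of kernels of powers, the number of Jordan blocks of size at least j is d_j − d_{j−1} where d_j = dim ker(N^j) (with d_0 = 0). Computing the differences gives [2, 1].
The number of blocks of size exactly k is (#blocks of size ≥ k) − (#blocks of size ≥ k + 1), so the partition is: 1 block(s) of size 1, 1 block(s) of size 2.
In nonincreasing order the block sizes are [2, 1].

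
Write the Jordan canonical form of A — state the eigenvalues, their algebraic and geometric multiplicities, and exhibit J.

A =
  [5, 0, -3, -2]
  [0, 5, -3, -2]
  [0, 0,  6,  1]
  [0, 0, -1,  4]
J_3(5) ⊕ J_1(5)

The characteristic polynomial is
  det(x·I − A) = x^4 - 20*x^3 + 150*x^2 - 500*x + 625 = (x - 5)^4

Eigenvalues and multiplicities (the geometric multiplicity of λ is n − rank(A − λI), which equals the number of Jordan blocks for λ):
  λ = 5: algebraic multiplicity = 4, geometric multiplicity = 2

Determining the block sizes for each eigenvalue:
  λ = 5: with am = 4 and gm = 2, the partition is not yet determined (e.g. several partitions of 4 into 2 parts exist). Let N = A − (5)·I. Computing rank(N^1) = 2, rank(N^2) = 1, rank(N^3) = 0; the number of blocks of size ≥ j is rank(N^{j−1}) − rank(N^j), giving [2, 1, 1]. So we have 1 block(s) of size 3, 1 block(s) of size 1 → block sizes [3, 1]

Assembling the blocks gives a Jordan form
J =
  [5, 1, 0, 0]
  [0, 5, 1, 0]
  [0, 0, 5, 0]
  [0, 0, 0, 5]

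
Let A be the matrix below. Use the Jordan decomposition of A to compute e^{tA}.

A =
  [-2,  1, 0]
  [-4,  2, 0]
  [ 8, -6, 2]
e^{tA} =
  [1 - 2*t, t, 0]
  [-4*t, 2*t + 1, 0]
  [-4*t + 6*exp(2*t) - 6, 2*t - 4*exp(2*t) + 4, exp(2*t)]

Strategy: write A = P · J · P⁻¹ where J is a Jordan canonical form, so e^{tA} = P · e^{tJ} · P⁻¹, and e^{tJ} can be computed block-by-block.

A has Jordan form
J =
  [0, 1, 0]
  [0, 0, 0]
  [0, 0, 2]
(up to reordering of blocks).

Per-block formulas:
  For a 2×2 Jordan block J_2(0): exp(t · J_2(0)) = e^(0t)·(I + t·N), where N is the 2×2 nilpotent shift.
  For a 1×1 block at λ = 2: exp(t · [2]) = [e^(2t)].

After assembling e^{tJ} and conjugating by P, we get:

e^{tA} =
  [1 - 2*t, t, 0]
  [-4*t, 2*t + 1, 0]
  [-4*t + 6*exp(2*t) - 6, 2*t - 4*exp(2*t) + 4, exp(2*t)]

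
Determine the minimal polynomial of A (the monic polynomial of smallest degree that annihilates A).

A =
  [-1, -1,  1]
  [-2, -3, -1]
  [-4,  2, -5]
x^3 + 9*x^2 + 27*x + 27

The characteristic polynomial is χ_A(x) = (x + 3)^3, so the eigenvalues are known. The minimal polynomial is
  m_A(x) = Π_λ (x − λ)^{k_λ}
where k_λ is the size of the *largest* Jordan block for λ (equivalently, the smallest k with (A − λI)^k v = 0 for every generalised eigenvector v of λ).

  λ = -3: largest Jordan block has size 3, contributing (x + 3)^3

So m_A(x) = (x + 3)^3 = x^3 + 9*x^2 + 27*x + 27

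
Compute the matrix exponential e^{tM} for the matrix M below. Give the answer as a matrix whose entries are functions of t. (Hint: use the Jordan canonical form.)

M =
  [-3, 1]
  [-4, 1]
e^{tM} =
  [-2*t*exp(-t) + exp(-t), t*exp(-t)]
  [-4*t*exp(-t), 2*t*exp(-t) + exp(-t)]

Strategy: write M = P · J · P⁻¹ where J is a Jordan canonical form, so e^{tM} = P · e^{tJ} · P⁻¹, and e^{tJ} can be computed block-by-block.

M has Jordan form
J =
  [-1,  1]
  [ 0, -1]
(up to reordering of blocks).

Per-block formulas:
  For a 2×2 Jordan block J_2(-1): exp(t · J_2(-1)) = e^(-1t)·(I + t·N), where N is the 2×2 nilpotent shift.

After assembling e^{tJ} and conjugating by P, we get:

e^{tM} =
  [-2*t*exp(-t) + exp(-t), t*exp(-t)]
  [-4*t*exp(-t), 2*t*exp(-t) + exp(-t)]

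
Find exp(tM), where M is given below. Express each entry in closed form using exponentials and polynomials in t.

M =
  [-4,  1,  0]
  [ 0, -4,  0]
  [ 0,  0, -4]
e^{tM} =
  [exp(-4*t), t*exp(-4*t), 0]
  [0, exp(-4*t), 0]
  [0, 0, exp(-4*t)]

Strategy: write M = P · J · P⁻¹ where J is a Jordan canonical form, so e^{tM} = P · e^{tJ} · P⁻¹, and e^{tJ} can be computed block-by-block.

M has Jordan form
J =
  [-4,  1,  0]
  [ 0, -4,  0]
  [ 0,  0, -4]
(up to reordering of blocks).

Per-block formulas:
  For a 1×1 block at λ = -4: exp(t · [-4]) = [e^(-4t)].
  For a 2×2 Jordan block J_2(-4): exp(t · J_2(-4)) = e^(-4t)·(I + t·N), where N is the 2×2 nilpotent shift.

After assembling e^{tJ} and conjugating by P, we get:

e^{tM} =
  [exp(-4*t), t*exp(-4*t), 0]
  [0, exp(-4*t), 0]
  [0, 0, exp(-4*t)]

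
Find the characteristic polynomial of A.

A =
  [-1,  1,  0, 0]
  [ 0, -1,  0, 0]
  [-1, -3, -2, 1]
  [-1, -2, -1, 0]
x^4 + 4*x^3 + 6*x^2 + 4*x + 1

Expanding det(x·I − A) (e.g. by cofactor expansion or by noting that A is similar to its Jordan form J, which has the same characteristic polynomial as A) gives
  χ_A(x) = x^4 + 4*x^3 + 6*x^2 + 4*x + 1
which factors as (x + 1)^4. The eigenvalues (with algebraic multiplicities) are λ = -1 with multiplicity 4.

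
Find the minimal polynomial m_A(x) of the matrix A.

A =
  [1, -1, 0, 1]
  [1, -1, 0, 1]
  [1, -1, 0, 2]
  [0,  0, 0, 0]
x^2

The characteristic polynomial is χ_A(x) = x^4, so the eigenvalues are known. The minimal polynomial is
  m_A(x) = Π_λ (x − λ)^{k_λ}
where k_λ is the size of the *largest* Jordan block for λ (equivalently, the smallest k with (A − λI)^k v = 0 for every generalised eigenvector v of λ).

  λ = 0: largest Jordan block has size 2, contributing (x − 0)^2

So m_A(x) = x^2 = x^2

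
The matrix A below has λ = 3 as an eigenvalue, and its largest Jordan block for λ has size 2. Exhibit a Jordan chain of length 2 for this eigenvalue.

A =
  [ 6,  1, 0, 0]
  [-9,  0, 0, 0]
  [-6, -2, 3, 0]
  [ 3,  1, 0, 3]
A Jordan chain for λ = 3 of length 2:
v_1 = (3, -9, -6, 3)ᵀ
v_2 = (1, 0, 0, 0)ᵀ

Let N = A − (3)·I. We want v_2 with N^2 v_2 = 0 but N^1 v_2 ≠ 0; then v_{j-1} := N · v_j for j = 2, …, 2.

Pick v_2 = (1, 0, 0, 0)ᵀ.
Then v_1 = N · v_2 = (3, -9, -6, 3)ᵀ.

Sanity check: (A − (3)·I) v_1 = (0, 0, 0, 0)ᵀ = 0. ✓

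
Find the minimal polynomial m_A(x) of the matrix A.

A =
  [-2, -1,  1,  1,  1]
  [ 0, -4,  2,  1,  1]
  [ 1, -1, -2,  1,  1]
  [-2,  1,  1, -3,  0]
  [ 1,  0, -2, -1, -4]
x^3 + 9*x^2 + 27*x + 27

The characteristic polynomial is χ_A(x) = (x + 3)^5, so the eigenvalues are known. The minimal polynomial is
  m_A(x) = Π_λ (x − λ)^{k_λ}
where k_λ is the size of the *largest* Jordan block for λ (equivalently, the smallest k with (A − λI)^k v = 0 for every generalised eigenvector v of λ).

  λ = -3: largest Jordan block has size 3, contributing (x + 3)^3

So m_A(x) = (x + 3)^3 = x^3 + 9*x^2 + 27*x + 27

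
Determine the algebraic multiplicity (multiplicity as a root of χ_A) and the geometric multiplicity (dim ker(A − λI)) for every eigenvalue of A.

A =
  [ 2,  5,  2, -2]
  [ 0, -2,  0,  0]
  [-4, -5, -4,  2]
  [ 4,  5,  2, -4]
λ = -2: alg = 4, geom = 3

Step 1 — factor the characteristic polynomial to read off the algebraic multiplicities:
  χ_A(x) = (x + 2)^4

Step 2 — compute geometric multiplicities via the rank-nullity identity g(λ) = n − rank(A − λI):
  rank(A − (-2)·I) = 1, so dim ker(A − (-2)·I) = n − 1 = 3

Summary:
  λ = -2: algebraic multiplicity = 4, geometric multiplicity = 3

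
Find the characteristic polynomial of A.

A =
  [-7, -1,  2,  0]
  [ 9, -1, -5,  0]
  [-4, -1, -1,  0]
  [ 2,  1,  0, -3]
x^4 + 12*x^3 + 54*x^2 + 108*x + 81

Expanding det(x·I − A) (e.g. by cofactor expansion or by noting that A is similar to its Jordan form J, which has the same characteristic polynomial as A) gives
  χ_A(x) = x^4 + 12*x^3 + 54*x^2 + 108*x + 81
which factors as (x + 3)^4. The eigenvalues (with algebraic multiplicities) are λ = -3 with multiplicity 4.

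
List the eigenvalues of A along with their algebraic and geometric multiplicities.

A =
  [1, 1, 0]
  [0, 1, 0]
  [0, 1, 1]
λ = 1: alg = 3, geom = 2

Step 1 — factor the characteristic polynomial to read off the algebraic multiplicities:
  χ_A(x) = (x - 1)^3

Step 2 — compute geometric multiplicities via the rank-nullity identity g(λ) = n − rank(A − λI):
  rank(A − (1)·I) = 1, so dim ker(A − (1)·I) = n − 1 = 2

Summary:
  λ = 1: algebraic multiplicity = 3, geometric multiplicity = 2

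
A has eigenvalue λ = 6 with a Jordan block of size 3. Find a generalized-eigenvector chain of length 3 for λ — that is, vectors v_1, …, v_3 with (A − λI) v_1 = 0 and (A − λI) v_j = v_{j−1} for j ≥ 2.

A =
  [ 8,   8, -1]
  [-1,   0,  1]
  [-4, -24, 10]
A Jordan chain for λ = 6 of length 3:
v_1 = (-8, 4, 16)ᵀ
v_2 = (8, -6, -24)ᵀ
v_3 = (0, 1, 0)ᵀ

Let N = A − (6)·I. We want v_3 with N^3 v_3 = 0 but N^2 v_3 ≠ 0; then v_{j-1} := N · v_j for j = 3, …, 2.

Pick v_3 = (0, 1, 0)ᵀ.
Then v_2 = N · v_3 = (8, -6, -24)ᵀ.
Then v_1 = N · v_2 = (-8, 4, 16)ᵀ.

Sanity check: (A − (6)·I) v_1 = (0, 0, 0)ᵀ = 0. ✓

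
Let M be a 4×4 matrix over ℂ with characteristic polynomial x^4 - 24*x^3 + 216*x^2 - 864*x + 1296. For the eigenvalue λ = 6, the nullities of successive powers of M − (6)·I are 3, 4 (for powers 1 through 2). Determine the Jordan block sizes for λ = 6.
Block sizes for λ = 6: [2, 1, 1]

From the dimensions of kernels of powers, the number of Jordan blocks of size at least j is d_j − d_{j−1} where d_j = dim ker(N^j) (with d_0 = 0). Computing the differences gives [3, 1].
The number of blocks of size exactly k is (#blocks of size ≥ k) − (#blocks of size ≥ k + 1), so the partition is: 2 block(s) of size 1, 1 block(s) of size 2.
In nonincreasing order the block sizes are [2, 1, 1].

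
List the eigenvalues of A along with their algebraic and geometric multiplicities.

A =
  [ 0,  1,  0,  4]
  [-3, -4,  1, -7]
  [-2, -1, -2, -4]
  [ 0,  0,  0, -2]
λ = -2: alg = 4, geom = 2

Step 1 — factor the characteristic polynomial to read off the algebraic multiplicities:
  χ_A(x) = (x + 2)^4

Step 2 — compute geometric multiplicities via the rank-nullity identity g(λ) = n − rank(A − λI):
  rank(A − (-2)·I) = 2, so dim ker(A − (-2)·I) = n − 2 = 2

Summary:
  λ = -2: algebraic multiplicity = 4, geometric multiplicity = 2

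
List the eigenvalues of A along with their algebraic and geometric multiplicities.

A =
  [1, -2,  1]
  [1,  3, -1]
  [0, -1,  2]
λ = 2: alg = 3, geom = 1

Step 1 — factor the characteristic polynomial to read off the algebraic multiplicities:
  χ_A(x) = (x - 2)^3

Step 2 — compute geometric multiplicities via the rank-nullity identity g(λ) = n − rank(A − λI):
  rank(A − (2)·I) = 2, so dim ker(A − (2)·I) = n − 2 = 1

Summary:
  λ = 2: algebraic multiplicity = 3, geometric multiplicity = 1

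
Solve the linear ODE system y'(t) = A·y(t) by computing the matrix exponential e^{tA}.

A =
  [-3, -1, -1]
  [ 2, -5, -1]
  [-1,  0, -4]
e^{tA} =
  [t*exp(-4*t) + exp(-4*t), -t*exp(-4*t), -t*exp(-4*t)]
  [t^2*exp(-4*t)/2 + 2*t*exp(-4*t), -t^2*exp(-4*t)/2 - t*exp(-4*t) + exp(-4*t), -t^2*exp(-4*t)/2 - t*exp(-4*t)]
  [-t^2*exp(-4*t)/2 - t*exp(-4*t), t^2*exp(-4*t)/2, t^2*exp(-4*t)/2 + exp(-4*t)]

Strategy: write A = P · J · P⁻¹ where J is a Jordan canonical form, so e^{tA} = P · e^{tJ} · P⁻¹, and e^{tJ} can be computed block-by-block.

A has Jordan form
J =
  [-4,  1,  0]
  [ 0, -4,  1]
  [ 0,  0, -4]
(up to reordering of blocks).

Per-block formulas:
  For a 3×3 Jordan block J_3(-4): exp(t · J_3(-4)) = e^(-4t)·(I + t·N + (t^2/2)·N^2), where N is the 3×3 nilpotent shift.

After assembling e^{tJ} and conjugating by P, we get:

e^{tA} =
  [t*exp(-4*t) + exp(-4*t), -t*exp(-4*t), -t*exp(-4*t)]
  [t^2*exp(-4*t)/2 + 2*t*exp(-4*t), -t^2*exp(-4*t)/2 - t*exp(-4*t) + exp(-4*t), -t^2*exp(-4*t)/2 - t*exp(-4*t)]
  [-t^2*exp(-4*t)/2 - t*exp(-4*t), t^2*exp(-4*t)/2, t^2*exp(-4*t)/2 + exp(-4*t)]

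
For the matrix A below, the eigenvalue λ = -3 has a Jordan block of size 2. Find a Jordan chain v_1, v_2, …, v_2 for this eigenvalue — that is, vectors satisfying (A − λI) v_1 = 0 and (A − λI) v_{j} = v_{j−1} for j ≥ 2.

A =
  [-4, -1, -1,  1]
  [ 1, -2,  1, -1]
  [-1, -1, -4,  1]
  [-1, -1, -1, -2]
A Jordan chain for λ = -3 of length 2:
v_1 = (-1, 1, -1, -1)ᵀ
v_2 = (1, 0, 0, 0)ᵀ

Let N = A − (-3)·I. We want v_2 with N^2 v_2 = 0 but N^1 v_2 ≠ 0; then v_{j-1} := N · v_j for j = 2, …, 2.

Pick v_2 = (1, 0, 0, 0)ᵀ.
Then v_1 = N · v_2 = (-1, 1, -1, -1)ᵀ.

Sanity check: (A − (-3)·I) v_1 = (0, 0, 0, 0)ᵀ = 0. ✓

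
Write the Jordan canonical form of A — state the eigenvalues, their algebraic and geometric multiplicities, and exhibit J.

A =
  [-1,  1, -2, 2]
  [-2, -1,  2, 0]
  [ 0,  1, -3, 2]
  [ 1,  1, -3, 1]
J_2(-1) ⊕ J_2(-1)

The characteristic polynomial is
  det(x·I − A) = x^4 + 4*x^3 + 6*x^2 + 4*x + 1 = (x + 1)^4

Eigenvalues and multiplicities (the geometric multiplicity of λ is n − rank(A − λI), which equals the number of Jordan blocks for λ):
  λ = -1: algebraic multiplicity = 4, geometric multiplicity = 2

Determining the block sizes for each eigenvalue:
  λ = -1: with am = 4 and gm = 2, the partition is not yet determined (e.g. several partitions of 4 into 2 parts exist). Let N = A − (-1)·I. Computing rank(N^1) = 2, rank(N^2) = 0; the number of blocks of size ≥ j is rank(N^{j−1}) − rank(N^j), giving [2, 2]. So we have 2 block(s) of size 2 → block sizes [2, 2]

Assembling the blocks gives a Jordan form
J =
  [-1,  1,  0,  0]
  [ 0, -1,  0,  0]
  [ 0,  0, -1,  1]
  [ 0,  0,  0, -1]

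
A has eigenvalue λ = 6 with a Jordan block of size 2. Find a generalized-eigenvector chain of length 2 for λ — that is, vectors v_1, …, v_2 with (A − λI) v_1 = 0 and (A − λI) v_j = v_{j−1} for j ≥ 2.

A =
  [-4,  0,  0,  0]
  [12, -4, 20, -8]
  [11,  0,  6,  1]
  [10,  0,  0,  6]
A Jordan chain for λ = 6 of length 2:
v_1 = (0, -2, -1, 0)ᵀ
v_2 = (0, 1, 0, -1)ᵀ

Let N = A − (6)·I. We want v_2 with N^2 v_2 = 0 but N^1 v_2 ≠ 0; then v_{j-1} := N · v_j for j = 2, …, 2.

Pick v_2 = (0, 1, 0, -1)ᵀ.
Then v_1 = N · v_2 = (0, -2, -1, 0)ᵀ.

Sanity check: (A − (6)·I) v_1 = (0, 0, 0, 0)ᵀ = 0. ✓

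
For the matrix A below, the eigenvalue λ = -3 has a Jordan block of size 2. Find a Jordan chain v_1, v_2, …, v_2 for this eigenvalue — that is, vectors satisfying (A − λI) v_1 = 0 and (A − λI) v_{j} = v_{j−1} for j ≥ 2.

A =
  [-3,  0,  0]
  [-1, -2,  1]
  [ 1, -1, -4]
A Jordan chain for λ = -3 of length 2:
v_1 = (0, -1, 1)ᵀ
v_2 = (1, 0, 0)ᵀ

Let N = A − (-3)·I. We want v_2 with N^2 v_2 = 0 but N^1 v_2 ≠ 0; then v_{j-1} := N · v_j for j = 2, …, 2.

Pick v_2 = (1, 0, 0)ᵀ.
Then v_1 = N · v_2 = (0, -1, 1)ᵀ.

Sanity check: (A − (-3)·I) v_1 = (0, 0, 0)ᵀ = 0. ✓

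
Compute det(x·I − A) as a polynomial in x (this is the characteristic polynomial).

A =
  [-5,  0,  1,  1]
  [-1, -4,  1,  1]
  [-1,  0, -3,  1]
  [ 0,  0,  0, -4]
x^4 + 16*x^3 + 96*x^2 + 256*x + 256

Expanding det(x·I − A) (e.g. by cofactor expansion or by noting that A is similar to its Jordan form J, which has the same characteristic polynomial as A) gives
  χ_A(x) = x^4 + 16*x^3 + 96*x^2 + 256*x + 256
which factors as (x + 4)^4. The eigenvalues (with algebraic multiplicities) are λ = -4 with multiplicity 4.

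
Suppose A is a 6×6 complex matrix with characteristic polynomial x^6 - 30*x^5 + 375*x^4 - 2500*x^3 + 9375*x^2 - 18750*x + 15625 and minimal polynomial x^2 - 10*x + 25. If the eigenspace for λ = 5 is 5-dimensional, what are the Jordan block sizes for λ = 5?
Block sizes for λ = 5: [2, 1, 1, 1, 1]

Step 1 — from the characteristic polynomial, algebraic multiplicity of λ = 5 is 6. From dim ker(A − (5)·I) = 5, there are exactly 5 Jordan blocks for λ = 5.
Step 2 — from the minimal polynomial, the factor (x − 5)^2 tells us the largest block for λ = 5 has size 2.
Step 3 — with total size 6, 5 blocks, and largest block 2, the block sizes (in nonincreasing order) are [2, 1, 1, 1, 1].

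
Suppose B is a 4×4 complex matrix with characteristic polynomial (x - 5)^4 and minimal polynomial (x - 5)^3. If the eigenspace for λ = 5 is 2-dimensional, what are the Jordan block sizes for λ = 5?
Block sizes for λ = 5: [3, 1]

Step 1 — from the characteristic polynomial, algebraic multiplicity of λ = 5 is 4. From dim ker(B − (5)·I) = 2, there are exactly 2 Jordan blocks for λ = 5.
Step 2 — from the minimal polynomial, the factor (x − 5)^3 tells us the largest block for λ = 5 has size 3.
Step 3 — with total size 4, 2 blocks, and largest block 3, the block sizes (in nonincreasing order) are [3, 1].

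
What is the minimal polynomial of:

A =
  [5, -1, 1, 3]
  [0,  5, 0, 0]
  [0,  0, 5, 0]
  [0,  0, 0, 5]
x^2 - 10*x + 25

The characteristic polynomial is χ_A(x) = (x - 5)^4, so the eigenvalues are known. The minimal polynomial is
  m_A(x) = Π_λ (x − λ)^{k_λ}
where k_λ is the size of the *largest* Jordan block for λ (equivalently, the smallest k with (A − λI)^k v = 0 for every generalised eigenvector v of λ).

  λ = 5: largest Jordan block has size 2, contributing (x − 5)^2

So m_A(x) = (x - 5)^2 = x^2 - 10*x + 25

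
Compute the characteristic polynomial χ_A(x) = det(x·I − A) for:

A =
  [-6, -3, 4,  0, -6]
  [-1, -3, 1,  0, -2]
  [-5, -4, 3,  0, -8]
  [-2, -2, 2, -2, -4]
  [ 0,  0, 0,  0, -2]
x^5 + 10*x^4 + 40*x^3 + 80*x^2 + 80*x + 32

Expanding det(x·I − A) (e.g. by cofactor expansion or by noting that A is similar to its Jordan form J, which has the same characteristic polynomial as A) gives
  χ_A(x) = x^5 + 10*x^4 + 40*x^3 + 80*x^2 + 80*x + 32
which factors as (x + 2)^5. The eigenvalues (with algebraic multiplicities) are λ = -2 with multiplicity 5.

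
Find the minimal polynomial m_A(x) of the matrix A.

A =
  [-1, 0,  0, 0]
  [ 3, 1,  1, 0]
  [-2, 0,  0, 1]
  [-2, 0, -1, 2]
x^4 - 2*x^3 + 2*x - 1

The characteristic polynomial is χ_A(x) = (x - 1)^3*(x + 1), so the eigenvalues are known. The minimal polynomial is
  m_A(x) = Π_λ (x − λ)^{k_λ}
where k_λ is the size of the *largest* Jordan block for λ (equivalently, the smallest k with (A − λI)^k v = 0 for every generalised eigenvector v of λ).

  λ = -1: largest Jordan block has size 1, contributing (x + 1)
  λ = 1: largest Jordan block has size 3, contributing (x − 1)^3

So m_A(x) = (x - 1)^3*(x + 1) = x^4 - 2*x^3 + 2*x - 1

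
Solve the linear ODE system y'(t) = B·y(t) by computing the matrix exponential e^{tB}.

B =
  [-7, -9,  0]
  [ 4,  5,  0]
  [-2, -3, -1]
e^{tB} =
  [-6*t*exp(-t) + exp(-t), -9*t*exp(-t), 0]
  [4*t*exp(-t), 6*t*exp(-t) + exp(-t), 0]
  [-2*t*exp(-t), -3*t*exp(-t), exp(-t)]

Strategy: write B = P · J · P⁻¹ where J is a Jordan canonical form, so e^{tB} = P · e^{tJ} · P⁻¹, and e^{tJ} can be computed block-by-block.

B has Jordan form
J =
  [-1,  1,  0]
  [ 0, -1,  0]
  [ 0,  0, -1]
(up to reordering of blocks).

Per-block formulas:
  For a 1×1 block at λ = -1: exp(t · [-1]) = [e^(-1t)].
  For a 2×2 Jordan block J_2(-1): exp(t · J_2(-1)) = e^(-1t)·(I + t·N), where N is the 2×2 nilpotent shift.

After assembling e^{tJ} and conjugating by P, we get:

e^{tB} =
  [-6*t*exp(-t) + exp(-t), -9*t*exp(-t), 0]
  [4*t*exp(-t), 6*t*exp(-t) + exp(-t), 0]
  [-2*t*exp(-t), -3*t*exp(-t), exp(-t)]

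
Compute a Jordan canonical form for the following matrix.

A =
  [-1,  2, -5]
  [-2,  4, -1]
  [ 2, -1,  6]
J_3(3)

The characteristic polynomial is
  det(x·I − A) = x^3 - 9*x^2 + 27*x - 27 = (x - 3)^3

Eigenvalues and multiplicities (the geometric multiplicity of λ is n − rank(A − λI), which equals the number of Jordan blocks for λ):
  λ = 3: algebraic multiplicity = 3, geometric multiplicity = 1

Determining the block sizes for each eigenvalue:
  λ = 3: one block (gm = 1), so the single block has size am = 3 → block sizes [3]

Assembling the blocks gives a Jordan form
J =
  [3, 1, 0]
  [0, 3, 1]
  [0, 0, 3]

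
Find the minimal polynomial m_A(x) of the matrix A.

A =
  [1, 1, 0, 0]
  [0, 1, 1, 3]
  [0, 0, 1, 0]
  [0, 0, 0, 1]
x^3 - 3*x^2 + 3*x - 1

The characteristic polynomial is χ_A(x) = (x - 1)^4, so the eigenvalues are known. The minimal polynomial is
  m_A(x) = Π_λ (x − λ)^{k_λ}
where k_λ is the size of the *largest* Jordan block for λ (equivalently, the smallest k with (A − λI)^k v = 0 for every generalised eigenvector v of λ).

  λ = 1: largest Jordan block has size 3, contributing (x − 1)^3

So m_A(x) = (x - 1)^3 = x^3 - 3*x^2 + 3*x - 1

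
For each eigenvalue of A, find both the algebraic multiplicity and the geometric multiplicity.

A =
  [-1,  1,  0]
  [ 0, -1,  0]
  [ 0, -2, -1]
λ = -1: alg = 3, geom = 2

Step 1 — factor the characteristic polynomial to read off the algebraic multiplicities:
  χ_A(x) = (x + 1)^3

Step 2 — compute geometric multiplicities via the rank-nullity identity g(λ) = n − rank(A − λI):
  rank(A − (-1)·I) = 1, so dim ker(A − (-1)·I) = n − 1 = 2

Summary:
  λ = -1: algebraic multiplicity = 3, geometric multiplicity = 2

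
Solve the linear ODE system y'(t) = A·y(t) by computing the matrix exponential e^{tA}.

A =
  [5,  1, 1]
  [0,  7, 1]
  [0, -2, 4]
e^{tA} =
  [exp(5*t), t*exp(5*t), t*exp(5*t)]
  [0, 2*exp(6*t) - exp(5*t), exp(6*t) - exp(5*t)]
  [0, -2*exp(6*t) + 2*exp(5*t), -exp(6*t) + 2*exp(5*t)]

Strategy: write A = P · J · P⁻¹ where J is a Jordan canonical form, so e^{tA} = P · e^{tJ} · P⁻¹, and e^{tJ} can be computed block-by-block.

A has Jordan form
J =
  [5, 1, 0]
  [0, 5, 0]
  [0, 0, 6]
(up to reordering of blocks).

Per-block formulas:
  For a 2×2 Jordan block J_2(5): exp(t · J_2(5)) = e^(5t)·(I + t·N), where N is the 2×2 nilpotent shift.
  For a 1×1 block at λ = 6: exp(t · [6]) = [e^(6t)].

After assembling e^{tJ} and conjugating by P, we get:

e^{tA} =
  [exp(5*t), t*exp(5*t), t*exp(5*t)]
  [0, 2*exp(6*t) - exp(5*t), exp(6*t) - exp(5*t)]
  [0, -2*exp(6*t) + 2*exp(5*t), -exp(6*t) + 2*exp(5*t)]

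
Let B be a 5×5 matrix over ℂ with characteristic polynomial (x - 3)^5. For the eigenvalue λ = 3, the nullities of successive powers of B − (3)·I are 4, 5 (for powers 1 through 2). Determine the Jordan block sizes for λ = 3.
Block sizes for λ = 3: [2, 1, 1, 1]

From the dimensions of kernels of powers, the number of Jordan blocks of size at least j is d_j − d_{j−1} where d_j = dim ker(N^j) (with d_0 = 0). Computing the differences gives [4, 1].
The number of blocks of size exactly k is (#blocks of size ≥ k) − (#blocks of size ≥ k + 1), so the partition is: 3 block(s) of size 1, 1 block(s) of size 2.
In nonincreasing order the block sizes are [2, 1, 1, 1].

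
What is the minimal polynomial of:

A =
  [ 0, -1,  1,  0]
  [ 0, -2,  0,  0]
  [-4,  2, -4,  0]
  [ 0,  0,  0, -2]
x^2 + 4*x + 4

The characteristic polynomial is χ_A(x) = (x + 2)^4, so the eigenvalues are known. The minimal polynomial is
  m_A(x) = Π_λ (x − λ)^{k_λ}
where k_λ is the size of the *largest* Jordan block for λ (equivalently, the smallest k with (A − λI)^k v = 0 for every generalised eigenvector v of λ).

  λ = -2: largest Jordan block has size 2, contributing (x + 2)^2

So m_A(x) = (x + 2)^2 = x^2 + 4*x + 4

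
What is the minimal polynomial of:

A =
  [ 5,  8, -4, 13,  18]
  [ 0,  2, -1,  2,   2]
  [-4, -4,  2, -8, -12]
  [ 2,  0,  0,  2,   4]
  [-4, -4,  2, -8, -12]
x^3 + x^2

The characteristic polynomial is χ_A(x) = x^4*(x + 1), so the eigenvalues are known. The minimal polynomial is
  m_A(x) = Π_λ (x − λ)^{k_λ}
where k_λ is the size of the *largest* Jordan block for λ (equivalently, the smallest k with (A − λI)^k v = 0 for every generalised eigenvector v of λ).

  λ = -1: largest Jordan block has size 1, contributing (x + 1)
  λ = 0: largest Jordan block has size 2, contributing (x − 0)^2

So m_A(x) = x^2*(x + 1) = x^3 + x^2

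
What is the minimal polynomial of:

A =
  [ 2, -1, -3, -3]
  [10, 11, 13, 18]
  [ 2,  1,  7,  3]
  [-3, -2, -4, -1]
x^4 - 19*x^3 + 135*x^2 - 425*x + 500

The characteristic polynomial is χ_A(x) = (x - 5)^3*(x - 4), so the eigenvalues are known. The minimal polynomial is
  m_A(x) = Π_λ (x − λ)^{k_λ}
where k_λ is the size of the *largest* Jordan block for λ (equivalently, the smallest k with (A − λI)^k v = 0 for every generalised eigenvector v of λ).

  λ = 4: largest Jordan block has size 1, contributing (x − 4)
  λ = 5: largest Jordan block has size 3, contributing (x − 5)^3

So m_A(x) = (x - 5)^3*(x - 4) = x^4 - 19*x^3 + 135*x^2 - 425*x + 500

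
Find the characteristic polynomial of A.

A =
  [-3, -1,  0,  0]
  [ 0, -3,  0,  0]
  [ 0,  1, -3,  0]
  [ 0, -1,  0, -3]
x^4 + 12*x^3 + 54*x^2 + 108*x + 81

Expanding det(x·I − A) (e.g. by cofactor expansion or by noting that A is similar to its Jordan form J, which has the same characteristic polynomial as A) gives
  χ_A(x) = x^4 + 12*x^3 + 54*x^2 + 108*x + 81
which factors as (x + 3)^4. The eigenvalues (with algebraic multiplicities) are λ = -3 with multiplicity 4.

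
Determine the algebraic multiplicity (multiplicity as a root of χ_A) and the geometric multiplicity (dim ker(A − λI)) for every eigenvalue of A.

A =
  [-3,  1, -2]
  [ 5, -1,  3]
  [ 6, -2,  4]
λ = 0: alg = 3, geom = 1

Step 1 — factor the characteristic polynomial to read off the algebraic multiplicities:
  χ_A(x) = x^3

Step 2 — compute geometric multiplicities via the rank-nullity identity g(λ) = n − rank(A − λI):
  rank(A − (0)·I) = 2, so dim ker(A − (0)·I) = n − 2 = 1

Summary:
  λ = 0: algebraic multiplicity = 3, geometric multiplicity = 1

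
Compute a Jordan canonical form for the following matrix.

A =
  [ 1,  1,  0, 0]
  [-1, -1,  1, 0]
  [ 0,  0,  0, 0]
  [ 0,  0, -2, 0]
J_3(0) ⊕ J_1(0)

The characteristic polynomial is
  det(x·I − A) = x^4

Eigenvalues and multiplicities (the geometric multiplicity of λ is n − rank(A − λI), which equals the number of Jordan blocks for λ):
  λ = 0: algebraic multiplicity = 4, geometric multiplicity = 2

Determining the block sizes for each eigenvalue:
  λ = 0: with am = 4 and gm = 2, the partition is not yet determined (e.g. several partitions of 4 into 2 parts exist). Let N = A − (0)·I. Computing rank(N^1) = 2, rank(N^2) = 1, rank(N^3) = 0; the number of blocks of size ≥ j is rank(N^{j−1}) − rank(N^j), giving [2, 1, 1]. So we have 1 block(s) of size 3, 1 block(s) of size 1 → block sizes [3, 1]

Assembling the blocks gives a Jordan form
J =
  [0, 1, 0, 0]
  [0, 0, 1, 0]
  [0, 0, 0, 0]
  [0, 0, 0, 0]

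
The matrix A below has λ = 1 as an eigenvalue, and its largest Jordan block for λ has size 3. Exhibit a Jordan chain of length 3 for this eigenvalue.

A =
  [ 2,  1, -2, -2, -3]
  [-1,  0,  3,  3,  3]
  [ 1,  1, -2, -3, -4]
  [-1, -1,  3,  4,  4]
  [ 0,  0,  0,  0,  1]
A Jordan chain for λ = 1 of length 3:
v_1 = (1, -1, 1, -1, 0)ᵀ
v_2 = (-2, 3, -3, 3, 0)ᵀ
v_3 = (0, 0, 1, 0, 0)ᵀ

Let N = A − (1)·I. We want v_3 with N^3 v_3 = 0 but N^2 v_3 ≠ 0; then v_{j-1} := N · v_j for j = 3, …, 2.

Pick v_3 = (0, 0, 1, 0, 0)ᵀ.
Then v_2 = N · v_3 = (-2, 3, -3, 3, 0)ᵀ.
Then v_1 = N · v_2 = (1, -1, 1, -1, 0)ᵀ.

Sanity check: (A − (1)·I) v_1 = (0, 0, 0, 0, 0)ᵀ = 0. ✓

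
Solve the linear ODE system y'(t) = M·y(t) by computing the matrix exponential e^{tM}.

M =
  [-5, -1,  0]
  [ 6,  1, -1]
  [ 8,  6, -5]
e^{tM} =
  [-t^2*exp(-3*t) - 2*t*exp(-3*t) + exp(-3*t), -t^2*exp(-3*t) - t*exp(-3*t), t^2*exp(-3*t)/2]
  [2*t^2*exp(-3*t) + 6*t*exp(-3*t), 2*t^2*exp(-3*t) + 4*t*exp(-3*t) + exp(-3*t), -t^2*exp(-3*t) - t*exp(-3*t)]
  [2*t^2*exp(-3*t) + 8*t*exp(-3*t), 2*t^2*exp(-3*t) + 6*t*exp(-3*t), -t^2*exp(-3*t) - 2*t*exp(-3*t) + exp(-3*t)]

Strategy: write M = P · J · P⁻¹ where J is a Jordan canonical form, so e^{tM} = P · e^{tJ} · P⁻¹, and e^{tJ} can be computed block-by-block.

M has Jordan form
J =
  [-3,  1,  0]
  [ 0, -3,  1]
  [ 0,  0, -3]
(up to reordering of blocks).

Per-block formulas:
  For a 3×3 Jordan block J_3(-3): exp(t · J_3(-3)) = e^(-3t)·(I + t·N + (t^2/2)·N^2), where N is the 3×3 nilpotent shift.

After assembling e^{tJ} and conjugating by P, we get:

e^{tM} =
  [-t^2*exp(-3*t) - 2*t*exp(-3*t) + exp(-3*t), -t^2*exp(-3*t) - t*exp(-3*t), t^2*exp(-3*t)/2]
  [2*t^2*exp(-3*t) + 6*t*exp(-3*t), 2*t^2*exp(-3*t) + 4*t*exp(-3*t) + exp(-3*t), -t^2*exp(-3*t) - t*exp(-3*t)]
  [2*t^2*exp(-3*t) + 8*t*exp(-3*t), 2*t^2*exp(-3*t) + 6*t*exp(-3*t), -t^2*exp(-3*t) - 2*t*exp(-3*t) + exp(-3*t)]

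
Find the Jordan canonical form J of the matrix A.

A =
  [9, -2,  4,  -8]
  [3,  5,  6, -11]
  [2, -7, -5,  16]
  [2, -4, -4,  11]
J_3(5) ⊕ J_1(5)

The characteristic polynomial is
  det(x·I − A) = x^4 - 20*x^3 + 150*x^2 - 500*x + 625 = (x - 5)^4

Eigenvalues and multiplicities (the geometric multiplicity of λ is n − rank(A − λI), which equals the number of Jordan blocks for λ):
  λ = 5: algebraic multiplicity = 4, geometric multiplicity = 2

Determining the block sizes for each eigenvalue:
  λ = 5: with am = 4 and gm = 2, the partition is not yet determined (e.g. several partitions of 4 into 2 parts exist). Let N = A − (5)·I. Computing rank(N^1) = 2, rank(N^2) = 1, rank(N^3) = 0; the number of blocks of size ≥ j is rank(N^{j−1}) − rank(N^j), giving [2, 1, 1]. So we have 1 block(s) of size 3, 1 block(s) of size 1 → block sizes [3, 1]

Assembling the blocks gives a Jordan form
J =
  [5, 1, 0, 0]
  [0, 5, 1, 0]
  [0, 0, 5, 0]
  [0, 0, 0, 5]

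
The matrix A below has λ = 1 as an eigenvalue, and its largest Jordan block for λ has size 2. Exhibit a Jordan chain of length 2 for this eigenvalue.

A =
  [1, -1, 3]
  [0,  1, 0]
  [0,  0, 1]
A Jordan chain for λ = 1 of length 2:
v_1 = (-1, 0, 0)ᵀ
v_2 = (0, 1, 0)ᵀ

Let N = A − (1)·I. We want v_2 with N^2 v_2 = 0 but N^1 v_2 ≠ 0; then v_{j-1} := N · v_j for j = 2, …, 2.

Pick v_2 = (0, 1, 0)ᵀ.
Then v_1 = N · v_2 = (-1, 0, 0)ᵀ.

Sanity check: (A − (1)·I) v_1 = (0, 0, 0)ᵀ = 0. ✓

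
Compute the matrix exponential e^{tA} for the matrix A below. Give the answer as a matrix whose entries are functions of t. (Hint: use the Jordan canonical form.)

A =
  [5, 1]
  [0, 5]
e^{tA} =
  [exp(5*t), t*exp(5*t)]
  [0, exp(5*t)]

Strategy: write A = P · J · P⁻¹ where J is a Jordan canonical form, so e^{tA} = P · e^{tJ} · P⁻¹, and e^{tJ} can be computed block-by-block.

A has Jordan form
J =
  [5, 1]
  [0, 5]
(up to reordering of blocks).

Per-block formulas:
  For a 2×2 Jordan block J_2(5): exp(t · J_2(5)) = e^(5t)·(I + t·N), where N is the 2×2 nilpotent shift.

After assembling e^{tJ} and conjugating by P, we get:

e^{tA} =
  [exp(5*t), t*exp(5*t)]
  [0, exp(5*t)]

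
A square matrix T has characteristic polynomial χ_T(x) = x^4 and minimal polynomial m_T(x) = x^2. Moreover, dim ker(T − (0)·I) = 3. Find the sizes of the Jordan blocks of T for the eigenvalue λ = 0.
Block sizes for λ = 0: [2, 1, 1]

Step 1 — from the characteristic polynomial, algebraic multiplicity of λ = 0 is 4. From dim ker(T − (0)·I) = 3, there are exactly 3 Jordan blocks for λ = 0.
Step 2 — from the minimal polynomial, the factor (x − 0)^2 tells us the largest block for λ = 0 has size 2.
Step 3 — with total size 4, 3 blocks, and largest block 2, the block sizes (in nonincreasing order) are [2, 1, 1].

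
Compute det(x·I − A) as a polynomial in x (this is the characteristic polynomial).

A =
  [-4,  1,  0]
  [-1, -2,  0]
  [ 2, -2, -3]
x^3 + 9*x^2 + 27*x + 27

Expanding det(x·I − A) (e.g. by cofactor expansion or by noting that A is similar to its Jordan form J, which has the same characteristic polynomial as A) gives
  χ_A(x) = x^3 + 9*x^2 + 27*x + 27
which factors as (x + 3)^3. The eigenvalues (with algebraic multiplicities) are λ = -3 with multiplicity 3.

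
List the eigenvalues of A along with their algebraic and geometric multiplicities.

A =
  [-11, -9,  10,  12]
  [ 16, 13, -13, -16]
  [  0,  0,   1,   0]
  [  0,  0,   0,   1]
λ = 1: alg = 4, geom = 2

Step 1 — factor the characteristic polynomial to read off the algebraic multiplicities:
  χ_A(x) = (x - 1)^4

Step 2 — compute geometric multiplicities via the rank-nullity identity g(λ) = n − rank(A − λI):
  rank(A − (1)·I) = 2, so dim ker(A − (1)·I) = n − 2 = 2

Summary:
  λ = 1: algebraic multiplicity = 4, geometric multiplicity = 2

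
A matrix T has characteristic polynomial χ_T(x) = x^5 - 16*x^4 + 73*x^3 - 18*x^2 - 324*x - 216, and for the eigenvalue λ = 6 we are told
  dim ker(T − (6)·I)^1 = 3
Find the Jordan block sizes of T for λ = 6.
Block sizes for λ = 6: [1, 1, 1]

From the dimensions of kernels of powers, the number of Jordan blocks of size at least j is d_j − d_{j−1} where d_j = dim ker(N^j) (with d_0 = 0). Computing the differences gives [3].
The number of blocks of size exactly k is (#blocks of size ≥ k) − (#blocks of size ≥ k + 1), so the partition is: 3 block(s) of size 1.
In nonincreasing order the block sizes are [1, 1, 1].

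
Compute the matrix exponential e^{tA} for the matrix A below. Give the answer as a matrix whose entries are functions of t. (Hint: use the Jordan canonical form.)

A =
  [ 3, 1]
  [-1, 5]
e^{tA} =
  [-t*exp(4*t) + exp(4*t), t*exp(4*t)]
  [-t*exp(4*t), t*exp(4*t) + exp(4*t)]

Strategy: write A = P · J · P⁻¹ where J is a Jordan canonical form, so e^{tA} = P · e^{tJ} · P⁻¹, and e^{tJ} can be computed block-by-block.

A has Jordan form
J =
  [4, 1]
  [0, 4]
(up to reordering of blocks).

Per-block formulas:
  For a 2×2 Jordan block J_2(4): exp(t · J_2(4)) = e^(4t)·(I + t·N), where N is the 2×2 nilpotent shift.

After assembling e^{tJ} and conjugating by P, we get:

e^{tA} =
  [-t*exp(4*t) + exp(4*t), t*exp(4*t)]
  [-t*exp(4*t), t*exp(4*t) + exp(4*t)]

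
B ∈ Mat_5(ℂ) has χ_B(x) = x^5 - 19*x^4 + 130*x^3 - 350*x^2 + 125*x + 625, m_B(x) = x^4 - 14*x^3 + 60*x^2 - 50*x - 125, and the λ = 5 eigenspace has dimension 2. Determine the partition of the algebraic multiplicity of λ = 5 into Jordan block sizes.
Block sizes for λ = 5: [3, 1]

Step 1 — from the characteristic polynomial, algebraic multiplicity of λ = 5 is 4. From dim ker(B − (5)·I) = 2, there are exactly 2 Jordan blocks for λ = 5.
Step 2 — from the minimal polynomial, the factor (x − 5)^3 tells us the largest block for λ = 5 has size 3.
Step 3 — with total size 4, 2 blocks, and largest block 3, the block sizes (in nonincreasing order) are [3, 1].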